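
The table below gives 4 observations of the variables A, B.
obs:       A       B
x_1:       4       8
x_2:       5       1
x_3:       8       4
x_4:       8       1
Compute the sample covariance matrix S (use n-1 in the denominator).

Step 1 — column means:
  mean(A) = (4 + 5 + 8 + 8) / 4 = 25/4 = 6.25
  mean(B) = (8 + 1 + 4 + 1) / 4 = 14/4 = 3.5

Step 2 — sample covariance S[i,j] = (1/(n-1)) · Σ_k (x_{k,i} - mean_i) · (x_{k,j} - mean_j), with n-1 = 3.
  S[A,A] = ((-2.25)·(-2.25) + (-1.25)·(-1.25) + (1.75)·(1.75) + (1.75)·(1.75)) / 3 = 12.75/3 = 4.25
  S[A,B] = ((-2.25)·(4.5) + (-1.25)·(-2.5) + (1.75)·(0.5) + (1.75)·(-2.5)) / 3 = -10.5/3 = -3.5
  S[B,B] = ((4.5)·(4.5) + (-2.5)·(-2.5) + (0.5)·(0.5) + (-2.5)·(-2.5)) / 3 = 33/3 = 11

S is symmetric (S[j,i] = S[i,j]). Assembling:

S = [[4.25, -3.5],
 [-3.5, 11]]


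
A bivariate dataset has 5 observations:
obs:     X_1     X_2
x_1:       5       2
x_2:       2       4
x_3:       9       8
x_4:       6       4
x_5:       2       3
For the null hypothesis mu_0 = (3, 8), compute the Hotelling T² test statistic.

Step 1 — sample mean vector:
  mean(X_1) = (5 + 2 + 9 + 6 + 2) / 5 = 24/5 = 4.8
  mean(X_2) = (2 + 4 + 8 + 4 + 3) / 5 = 21/5 = 4.2
  x̄ = (4.8, 4.2),  deviation x̄ - mu_0 = (4.8, 4.2) - (3, 8) = (1.8, -3.8).

Step 2 — sample covariance matrix, S[i,j] = (1/(n-1)) · Σ_k (x_{k,i} - mean_i) · (x_{k,j} - mean_j), divisor n-1 = 4:
  S[X_1,X_1] = ((0.2)·(0.2) + (-2.8)·(-2.8) + (4.2)·(4.2) + (1.2)·(1.2) + (-2.8)·(-2.8)) / 4 = 34.8/4 = 8.7
  S[X_1,X_2] = ((0.2)·(-2.2) + (-2.8)·(-0.2) + (4.2)·(3.8) + (1.2)·(-0.2) + (-2.8)·(-1.2)) / 4 = 19.2/4 = 4.8
  S[X_2,X_2] = ((-2.2)·(-2.2) + (-0.2)·(-0.2) + (3.8)·(3.8) + (-0.2)·(-0.2) + (-1.2)·(-1.2)) / 4 = 20.8/4 = 5.2
  S = [[8.7, 4.8],
 [4.8, 5.2]].

Step 3 — invert S. det(S) = 8.7·5.2 - (4.8)² = 22.2.
  S^{-1} = (1/det) · [[d, -b], [-b, a]] = [[0.2342, -0.2162],
 [-0.2162, 0.3919]].

Step 4 — quadratic form (x̄ - mu_0)^T · S^{-1} · (x̄ - mu_0):
  S^{-1} · (x̄ - mu_0) = (1.2432, -1.8784),
  (x̄ - mu_0)^T · [...] = (1.8)·(1.2432) + (-3.8)·(-1.8784) = 9.3757.

Step 5 — scale by n: T² = 5 · 9.3757 = 46.8784.

T² ≈ 46.8784


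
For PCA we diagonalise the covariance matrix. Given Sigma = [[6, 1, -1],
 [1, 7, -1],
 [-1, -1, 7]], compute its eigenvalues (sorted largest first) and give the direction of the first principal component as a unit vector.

Step 1 — characteristic polynomial p(λ) = det(λI - Sigma) = λ³ - tr·λ² + c_1·λ - det, where tr = trace, c_1 = sum of the principal 2×2 minors, det = det(Sigma):
  tr = 6 + 7 + 7 = 20,
  c_1 = (6·7 - (1)²) + (6·7 - (-1)²) + (7·7 - (-1)²) = 41 + 41 + 48 = 130,
  det = 6·(7·7 - (-1)²) - (1)·((1)·7 - (-1)·(-1)) + (-1)·((1)·(-1) - 7·(-1)) = 6·(48) - (1)·(6) + (-1)·(6) = 276.
  So p(λ) = λ³ - 20λ² + 130λ - 276.
Step 2 — look for an integer root (rational root theorem: any rational root is an integer divisor of 276). Testing λ = 6:
  p(6) = 216 - 720 + 780 - 276 = 0  ✓
  Dividing out (λ - 6): p(λ) = (λ - 6)(λ² - 14λ + 46).
Step 3 — remaining eigenvalues from the quadratic λ² - 14λ + 46 = 0:
  Δ = 14² - 4·46 = 196 - 184 = 12,  λ = (14 ± √12)/2 = (14 ± 3.4641)/2 ≈ 8.7321 or 5.2679.
  Sorted: λ_1 = 8.7321,  λ_2 = 6,  λ_3 = 5.2679  (check: sum = 20 = tr ✓).

Step 4 — unit eigenvector for λ_1 ≈ 8.7321: v spans the null space of (Sigma - λ_1 I), whose rows are
  r_1 = (-2.7321, 1, -1),  r_2 = (1, -1.7321, -1),  r_3 = (-1, -1, -1.7321).
  v is orthogonal to every row, so take v ∝ r_1 × r_2 = ((1)·(-1) - (-1)·(-1.7321), (-1)·(1) - (-2.7321)·(-1), (-2.7321)·(-1.7321) - (1)·(1)) ≈ (-2.7321, -3.7321, 3.7321).
  Rescale (multiply by -1 so the first nonzero entry is positive): u = (2.7321, 3.7321, -3.7321).
  ||u|| = √((2.7321)² + (3.7321)² + (-3.7321)²) = √(35.3205) ≈ 5.9431,  v_1 = u/||u|| ≈ (0.4597, 0.628, -0.628) (||v_1|| = 1).

λ_1 = 8.7321,  λ_2 = 6,  λ_3 = 5.2679;  v_1 ≈ (0.4597, 0.628, -0.628)


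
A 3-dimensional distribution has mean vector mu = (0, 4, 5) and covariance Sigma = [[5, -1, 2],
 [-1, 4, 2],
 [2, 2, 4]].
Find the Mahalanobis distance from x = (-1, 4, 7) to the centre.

Step 1 — centre the observation: (x - mu) = (-1, 0, 2).

Step 2 — invert Sigma (cofactor / det for 3×3, or solve directly):
  Sigma^{-1} = [[0.375, 0.25, -0.3125],
 [0.25, 0.5, -0.375],
 [-0.3125, -0.375, 0.5937]].

Step 3 — form the quadratic (x - mu)^T · Sigma^{-1} · (x - mu):
  Sigma^{-1} · (x - mu) = (-1, -1, 1.5).
  (x - mu)^T · [Sigma^{-1} · (x - mu)] = (-1)·(-1) + (0)·(-1) + (2)·(1.5) = 4.

Step 4 — take square root: d = √(4) ≈ 2.

d(x, mu) = √(4) ≈ 2


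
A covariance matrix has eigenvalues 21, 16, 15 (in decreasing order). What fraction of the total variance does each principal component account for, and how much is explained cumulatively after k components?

Step 1 — total variance = trace(Sigma) = Σ λ_i = 21 + 16 + 15 = 52.

Step 2 — fraction explained by component i = λ_i / Σ λ:
  PC1: 21/52 = 0.4038
  PC2: 16/52 = 0.3077
  PC3: 15/52 = 0.2885

Step 3 — cumulative fraction after k components = (λ_1 + ... + λ_k) / Σ λ:
  k = 1: 21/52 = 0.4038
  k = 2: (21 + 16)/52 = 37/52 = 0.7115
  k = 3: (21 + 16 + 15)/52 = 52/52 = 1

Summary (fraction, with percent):

explained: PC1 0.4038 (40.38%), PC2 0.3077 (30.77%), PC3 0.2885 (28.85%);  cumulative: 0.4038, 0.7115, 1


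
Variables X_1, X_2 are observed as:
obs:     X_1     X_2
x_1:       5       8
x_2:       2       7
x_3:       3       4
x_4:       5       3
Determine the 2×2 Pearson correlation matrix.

Step 1 — column means:
  mean(X_1) = (5 + 2 + 3 + 5) / 4 = 15/4 = 3.75
  mean(X_2) = (8 + 7 + 4 + 3) / 4 = 22/4 = 5.5

Step 2 — sample variances and covariances s[i,j] = (1/(n-1)) · Σ_k (x_{k,i} - mean_i) · (x_{k,j} - mean_j), with n-1 = 3:
  s[X_1,X_1] = ((1.25)·(1.25) + (-1.75)·(-1.75) + (-0.75)·(-0.75) + (1.25)·(1.25)) / 3 = 6.75/3 = 2.25
  s[X_1,X_2] = ((1.25)·(2.5) + (-1.75)·(1.5) + (-0.75)·(-1.5) + (1.25)·(-2.5)) / 3 = -1.5/3 = -0.5
  s[X_2,X_2] = ((2.5)·(2.5) + (1.5)·(1.5) + (-1.5)·(-1.5) + (-2.5)·(-2.5)) / 3 = 17/3 = 5.6667
  Sample standard deviations s_i = √(s[i,i]):
  s(X_1) = √(2.25) = 1.5
  s(X_2) = √(5.6667) = 2.3805

Step 3 — r_{ij} = s_{ij} / (s_i · s_j):
  r[X_1,X_1] = 1 (diagonal).
  r[X_1,X_2] = -0.5 / (1.5 · 2.3805) = -0.5 / 3.5707 = -0.14
  r[X_2,X_2] = 1 (diagonal).

R is symmetric with unit diagonal. Assembling:

R = [[1, -0.14],
 [-0.14, 1]]


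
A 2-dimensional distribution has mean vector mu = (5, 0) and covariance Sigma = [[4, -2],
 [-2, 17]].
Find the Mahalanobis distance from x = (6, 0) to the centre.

Step 1 — centre the observation: (x - mu) = (1, 0).

Step 2 — invert Sigma. det(Sigma) = 4·17 - (-2)² = 64.
  Sigma^{-1} = (1/det) · [[d, -b], [-b, a]] = [[0.2656, 0.0312],
 [0.0312, 0.0625]].

Step 3 — form the quadratic (x - mu)^T · Sigma^{-1} · (x - mu):
  Sigma^{-1} · (x - mu) = (0.2656, 0.0312).
  (x - mu)^T · [Sigma^{-1} · (x - mu)] = (1)·(0.2656) + (0)·(0.0312) = 0.2656.

Step 4 — take square root: d = √(0.2656) ≈ 0.5154.

d(x, mu) = √(0.2656) ≈ 0.5154


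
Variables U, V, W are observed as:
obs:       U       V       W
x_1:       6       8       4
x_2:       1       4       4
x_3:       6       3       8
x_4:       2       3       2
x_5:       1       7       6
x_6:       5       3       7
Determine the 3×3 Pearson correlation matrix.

Step 1 — column means:
  mean(U) = (6 + 1 + 6 + 2 + 1 + 5) / 6 = 21/6 = 3.5
  mean(V) = (8 + 4 + 3 + 3 + 7 + 3) / 6 = 28/6 = 4.6667
  mean(W) = (4 + 4 + 8 + 2 + 6 + 7) / 6 = 31/6 = 5.1667

Step 2 — sample variances and covariances s[i,j] = (1/(n-1)) · Σ_k (x_{k,i} - mean_i) · (x_{k,j} - mean_j), with n-1 = 5:
  s[U,U] = ((2.5)·(2.5) + (-2.5)·(-2.5) + (2.5)·(2.5) + (-1.5)·(-1.5) + (-2.5)·(-2.5) + (1.5)·(1.5)) / 5 = 29.5/5 = 5.9
  s[U,V] = ((2.5)·(3.3333) + (-2.5)·(-0.6667) + (2.5)·(-1.6667) + (-1.5)·(-1.6667) + (-2.5)·(2.3333) + (1.5)·(-1.6667)) / 5 = 0/5 = 0
  s[U,W] = ((2.5)·(-1.1667) + (-2.5)·(-1.1667) + (2.5)·(2.8333) + (-1.5)·(-3.1667) + (-2.5)·(0.8333) + (1.5)·(1.8333)) / 5 = 12.5/5 = 2.5
  s[V,V] = ((3.3333)·(3.3333) + (-0.6667)·(-0.6667) + (-1.6667)·(-1.6667) + (-1.6667)·(-1.6667) + (2.3333)·(2.3333) + (-1.6667)·(-1.6667)) / 5 = 25.3333/5 = 5.0667
  s[V,W] = ((3.3333)·(-1.1667) + (-0.6667)·(-1.1667) + (-1.6667)·(2.8333) + (-1.6667)·(-3.1667) + (2.3333)·(0.8333) + (-1.6667)·(1.8333)) / 5 = -3.6667/5 = -0.7333
  s[W,W] = ((-1.1667)·(-1.1667) + (-1.1667)·(-1.1667) + (2.8333)·(2.8333) + (-3.1667)·(-3.1667) + (0.8333)·(0.8333) + (1.8333)·(1.8333)) / 5 = 24.8333/5 = 4.9667
  Sample standard deviations s_i = √(s[i,i]):
  s(U) = √(5.9) = 2.429
  s(V) = √(5.0667) = 2.2509
  s(W) = √(4.9667) = 2.2286

Step 3 — r_{ij} = s_{ij} / (s_i · s_j):
  r[U,U] = 1 (diagonal).
  r[U,V] = 0 / (2.429 · 2.2509) = 0 / 5.4675 = 0
  r[U,W] = 2.5 / (2.429 · 2.2286) = 2.5 / 5.4133 = 0.4618
  r[V,V] = 1 (diagonal).
  r[V,W] = -0.7333 / (2.2509 · 2.2286) = -0.7333 / 5.0164 = -0.1462
  r[W,W] = 1 (diagonal).

R is symmetric with unit diagonal. Assembling:

R = [[1, 0, 0.4618],
 [0, 1, -0.1462],
 [0.4618, -0.1462, 1]]


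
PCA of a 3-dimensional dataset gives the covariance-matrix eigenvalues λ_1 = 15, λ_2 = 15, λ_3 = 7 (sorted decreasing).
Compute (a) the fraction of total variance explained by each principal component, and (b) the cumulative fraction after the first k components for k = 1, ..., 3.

Step 1 — total variance = trace(Sigma) = Σ λ_i = 15 + 15 + 7 = 37.

Step 2 — fraction explained by component i = λ_i / Σ λ:
  PC1: 15/37 = 0.4054
  PC2: 15/37 = 0.4054
  PC3: 7/37 = 0.1892

Step 3 — cumulative fraction after k components = (λ_1 + ... + λ_k) / Σ λ:
  k = 1: 15/37 = 0.4054
  k = 2: (15 + 15)/37 = 30/37 = 0.8108
  k = 3: (15 + 15 + 7)/37 = 37/37 = 1

Summary (fraction, with percent):

explained: PC1 0.4054 (40.54%), PC2 0.4054 (40.54%), PC3 0.1892 (18.92%);  cumulative: 0.4054, 0.8108, 1


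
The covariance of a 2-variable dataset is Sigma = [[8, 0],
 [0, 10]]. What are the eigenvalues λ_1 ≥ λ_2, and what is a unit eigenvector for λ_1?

Step 1 — characteristic polynomial of 2×2 Sigma:
  det(Sigma - λI) = λ² - trace · λ + det = 0.
  trace = 8 + 10 = 18, det = 8·10 - (0)² = 80.
Step 2 — discriminant:
  Δ = trace² - 4·det = 324 - 320 = 4.
Step 3 — eigenvalues:
  λ = (trace ± √Δ)/2 = (18 ± 2)/2,
  λ_1 = 10,  λ_2 = 8.

Step 4 — unit eigenvector for λ_1: Sigma is diagonal, so its eigenvectors are the coordinate axes. λ_1 = 10 is the diagonal entry on the second coordinate axis, hence
  v_1 = (0, 1) (||v_1|| = 1).

λ_1 = 10,  λ_2 = 8;  v_1 ≈ (0, 1)


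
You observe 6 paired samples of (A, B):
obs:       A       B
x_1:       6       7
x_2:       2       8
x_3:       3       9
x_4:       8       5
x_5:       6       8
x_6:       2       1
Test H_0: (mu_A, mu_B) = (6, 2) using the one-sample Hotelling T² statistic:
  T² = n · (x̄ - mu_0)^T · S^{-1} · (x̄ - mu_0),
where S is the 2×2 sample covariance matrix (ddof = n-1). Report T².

Step 1 — sample mean vector:
  mean(A) = (6 + 2 + 3 + 8 + 6 + 2) / 6 = 27/6 = 4.5
  mean(B) = (7 + 8 + 9 + 5 + 8 + 1) / 6 = 38/6 = 6.3333
  x̄ = (4.5, 6.3333),  deviation x̄ - mu_0 = (4.5, 6.3333) - (6, 2) = (-1.5, 4.3333).

Step 2 — sample covariance matrix, S[i,j] = (1/(n-1)) · Σ_k (x_{k,i} - mean_i) · (x_{k,j} - mean_j), divisor n-1 = 5:
  S[A,A] = ((1.5)·(1.5) + (-2.5)·(-2.5) + (-1.5)·(-1.5) + (3.5)·(3.5) + (1.5)·(1.5) + (-2.5)·(-2.5)) / 5 = 31.5/5 = 6.3
  S[A,B] = ((1.5)·(0.6667) + (-2.5)·(1.6667) + (-1.5)·(2.6667) + (3.5)·(-1.3333) + (1.5)·(1.6667) + (-2.5)·(-5.3333)) / 5 = 4/5 = 0.8
  S[B,B] = ((0.6667)·(0.6667) + (1.6667)·(1.6667) + (2.6667)·(2.6667) + (-1.3333)·(-1.3333) + (1.6667)·(1.6667) + (-5.3333)·(-5.3333)) / 5 = 43.3333/5 = 8.6667
  S = [[6.3, 0.8],
 [0.8, 8.6667]].

Step 3 — invert S. det(S) = 6.3·8.6667 - (0.8)² = 53.96.
  S^{-1} = (1/det) · [[d, -b], [-b, a]] = [[0.1606, -0.0148],
 [-0.0148, 0.1168]].

Step 4 — quadratic form (x̄ - mu_0)^T · S^{-1} · (x̄ - mu_0):
  S^{-1} · (x̄ - mu_0) = (-0.3052, 0.5282),
  (x̄ - mu_0)^T · [...] = (-1.5)·(-0.3052) + (4.3333)·(0.5282) = 2.7465.

Step 5 — scale by n: T² = 6 · 2.7465 = 16.4789.

T² ≈ 16.4789


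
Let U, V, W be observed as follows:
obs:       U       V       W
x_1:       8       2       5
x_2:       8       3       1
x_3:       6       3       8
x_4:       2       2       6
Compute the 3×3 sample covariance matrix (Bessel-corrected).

Step 1 — column means:
  mean(U) = (8 + 8 + 6 + 2) / 4 = 24/4 = 6
  mean(V) = (2 + 3 + 3 + 2) / 4 = 10/4 = 2.5
  mean(W) = (5 + 1 + 8 + 6) / 4 = 20/4 = 5

Step 2 — sample covariance S[i,j] = (1/(n-1)) · Σ_k (x_{k,i} - mean_i) · (x_{k,j} - mean_j), with n-1 = 3.
  S[U,U] = ((2)·(2) + (2)·(2) + (0)·(0) + (-4)·(-4)) / 3 = 24/3 = 8
  S[U,V] = ((2)·(-0.5) + (2)·(0.5) + (0)·(0.5) + (-4)·(-0.5)) / 3 = 2/3 = 0.6667
  S[U,W] = ((2)·(0) + (2)·(-4) + (0)·(3) + (-4)·(1)) / 3 = -12/3 = -4
  S[V,V] = ((-0.5)·(-0.5) + (0.5)·(0.5) + (0.5)·(0.5) + (-0.5)·(-0.5)) / 3 = 1/3 = 0.3333
  S[V,W] = ((-0.5)·(0) + (0.5)·(-4) + (0.5)·(3) + (-0.5)·(1)) / 3 = -1/3 = -0.3333
  S[W,W] = ((0)·(0) + (-4)·(-4) + (3)·(3) + (1)·(1)) / 3 = 26/3 = 8.6667

S is symmetric (S[j,i] = S[i,j]). Assembling:

S = [[8, 0.6667, -4],
 [0.6667, 0.3333, -0.3333],
 [-4, -0.3333, 8.6667]]


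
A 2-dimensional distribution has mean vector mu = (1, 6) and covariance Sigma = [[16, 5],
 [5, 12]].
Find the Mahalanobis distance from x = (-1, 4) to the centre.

Step 1 — centre the observation: (x - mu) = (-2, -2).

Step 2 — invert Sigma. det(Sigma) = 16·12 - (5)² = 167.
  Sigma^{-1} = (1/det) · [[d, -b], [-b, a]] = [[0.0719, -0.0299],
 [-0.0299, 0.0958]].

Step 3 — form the quadratic (x - mu)^T · Sigma^{-1} · (x - mu):
  Sigma^{-1} · (x - mu) = (-0.0838, -0.1317).
  (x - mu)^T · [Sigma^{-1} · (x - mu)] = (-2)·(-0.0838) + (-2)·(-0.1317) = 0.4311.

Step 4 — take square root: d = √(0.4311) ≈ 0.6566.

d(x, mu) = √(0.4311) ≈ 0.6566


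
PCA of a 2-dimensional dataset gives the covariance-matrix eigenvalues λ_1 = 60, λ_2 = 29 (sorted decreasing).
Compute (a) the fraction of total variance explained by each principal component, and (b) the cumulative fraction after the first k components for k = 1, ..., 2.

Step 1 — total variance = trace(Sigma) = Σ λ_i = 60 + 29 = 89.

Step 2 — fraction explained by component i = λ_i / Σ λ:
  PC1: 60/89 = 0.6742
  PC2: 29/89 = 0.3258

Step 3 — cumulative fraction after k components = (λ_1 + ... + λ_k) / Σ λ:
  k = 1: 60/89 = 0.6742
  k = 2: (60 + 29)/89 = 89/89 = 1

Summary (fraction, with percent):

explained: PC1 0.6742 (67.42%), PC2 0.3258 (32.58%);  cumulative: 0.6742, 1


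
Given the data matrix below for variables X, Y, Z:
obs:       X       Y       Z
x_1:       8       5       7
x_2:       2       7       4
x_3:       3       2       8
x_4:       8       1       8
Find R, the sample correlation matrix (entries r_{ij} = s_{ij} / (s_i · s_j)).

Step 1 — column means:
  mean(X) = (8 + 2 + 3 + 8) / 4 = 21/4 = 5.25
  mean(Y) = (5 + 7 + 2 + 1) / 4 = 15/4 = 3.75
  mean(Z) = (7 + 4 + 8 + 8) / 4 = 27/4 = 6.75

Step 2 — sample variances and covariances s[i,j] = (1/(n-1)) · Σ_k (x_{k,i} - mean_i) · (x_{k,j} - mean_j), with n-1 = 3:
  s[X,X] = ((2.75)·(2.75) + (-3.25)·(-3.25) + (-2.25)·(-2.25) + (2.75)·(2.75)) / 3 = 30.75/3 = 10.25
  s[X,Y] = ((2.75)·(1.25) + (-3.25)·(3.25) + (-2.25)·(-1.75) + (2.75)·(-2.75)) / 3 = -10.75/3 = -3.5833
  s[X,Z] = ((2.75)·(0.25) + (-3.25)·(-2.75) + (-2.25)·(1.25) + (2.75)·(1.25)) / 3 = 10.25/3 = 3.4167
  s[Y,Y] = ((1.25)·(1.25) + (3.25)·(3.25) + (-1.75)·(-1.75) + (-2.75)·(-2.75)) / 3 = 22.75/3 = 7.5833
  s[Y,Z] = ((1.25)·(0.25) + (3.25)·(-2.75) + (-1.75)·(1.25) + (-2.75)·(1.25)) / 3 = -14.25/3 = -4.75
  s[Z,Z] = ((0.25)·(0.25) + (-2.75)·(-2.75) + (1.25)·(1.25) + (1.25)·(1.25)) / 3 = 10.75/3 = 3.5833
  Sample standard deviations s_i = √(s[i,i]):
  s(X) = √(10.25) = 3.2016
  s(Y) = √(7.5833) = 2.7538
  s(Z) = √(3.5833) = 1.893

Step 3 — r_{ij} = s_{ij} / (s_i · s_j):
  r[X,X] = 1 (diagonal).
  r[X,Y] = -3.5833 / (3.2016 · 2.7538) = -3.5833 / 8.8164 = -0.4064
  r[X,Z] = 3.4167 / (3.2016 · 1.893) = 3.4167 / 6.0605 = 0.5638
  r[Y,Y] = 1 (diagonal).
  r[Y,Z] = -4.75 / (2.7538 · 1.893) = -4.75 / 5.2128 = -0.9112
  r[Z,Z] = 1 (diagonal).

R is symmetric with unit diagonal. Assembling:

R = [[1, -0.4064, 0.5638],
 [-0.4064, 1, -0.9112],
 [0.5638, -0.9112, 1]]


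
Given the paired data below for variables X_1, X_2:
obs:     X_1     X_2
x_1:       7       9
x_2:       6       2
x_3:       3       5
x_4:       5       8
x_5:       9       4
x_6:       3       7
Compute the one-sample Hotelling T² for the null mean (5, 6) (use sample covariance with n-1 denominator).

Step 1 — sample mean vector:
  mean(X_1) = (7 + 6 + 3 + 5 + 9 + 3) / 6 = 33/6 = 5.5
  mean(X_2) = (9 + 2 + 5 + 8 + 4 + 7) / 6 = 35/6 = 5.8333
  x̄ = (5.5, 5.8333),  deviation x̄ - mu_0 = (5.5, 5.8333) - (5, 6) = (0.5, -0.1667).

Step 2 — sample covariance matrix, S[i,j] = (1/(n-1)) · Σ_k (x_{k,i} - mean_i) · (x_{k,j} - mean_j), divisor n-1 = 5:
  S[X_1,X_1] = ((1.5)·(1.5) + (0.5)·(0.5) + (-2.5)·(-2.5) + (-0.5)·(-0.5) + (3.5)·(3.5) + (-2.5)·(-2.5)) / 5 = 27.5/5 = 5.5
  S[X_1,X_2] = ((1.5)·(3.1667) + (0.5)·(-3.8333) + (-2.5)·(-0.8333) + (-0.5)·(2.1667) + (3.5)·(-1.8333) + (-2.5)·(1.1667)) / 5 = -5.5/5 = -1.1
  S[X_2,X_2] = ((3.1667)·(3.1667) + (-3.8333)·(-3.8333) + (-0.8333)·(-0.8333) + (2.1667)·(2.1667) + (-1.8333)·(-1.8333) + (1.1667)·(1.1667)) / 5 = 34.8333/5 = 6.9667
  S = [[5.5, -1.1],
 [-1.1, 6.9667]].

Step 3 — invert S. det(S) = 5.5·6.9667 - (-1.1)² = 37.1067.
  S^{-1} = (1/det) · [[d, -b], [-b, a]] = [[0.1877, 0.0296],
 [0.0296, 0.1482]].

Step 4 — quadratic form (x̄ - mu_0)^T · S^{-1} · (x̄ - mu_0):
  S^{-1} · (x̄ - mu_0) = (0.0889, -0.0099),
  (x̄ - mu_0)^T · [...] = (0.5)·(0.0889) + (-0.1667)·(-0.0099) = 0.0461.

Step 5 — scale by n: T² = 6 · 0.0461 = 0.2767.

T² ≈ 0.2767


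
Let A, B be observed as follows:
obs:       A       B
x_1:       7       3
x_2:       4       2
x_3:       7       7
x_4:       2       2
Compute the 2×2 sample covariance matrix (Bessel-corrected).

Step 1 — column means:
  mean(A) = (7 + 4 + 7 + 2) / 4 = 20/4 = 5
  mean(B) = (3 + 2 + 7 + 2) / 4 = 14/4 = 3.5

Step 2 — sample covariance S[i,j] = (1/(n-1)) · Σ_k (x_{k,i} - mean_i) · (x_{k,j} - mean_j), with n-1 = 3.
  S[A,A] = ((2)·(2) + (-1)·(-1) + (2)·(2) + (-3)·(-3)) / 3 = 18/3 = 6
  S[A,B] = ((2)·(-0.5) + (-1)·(-1.5) + (2)·(3.5) + (-3)·(-1.5)) / 3 = 12/3 = 4
  S[B,B] = ((-0.5)·(-0.5) + (-1.5)·(-1.5) + (3.5)·(3.5) + (-1.5)·(-1.5)) / 3 = 17/3 = 5.6667

S is symmetric (S[j,i] = S[i,j]). Assembling:

S = [[6, 4],
 [4, 5.6667]]


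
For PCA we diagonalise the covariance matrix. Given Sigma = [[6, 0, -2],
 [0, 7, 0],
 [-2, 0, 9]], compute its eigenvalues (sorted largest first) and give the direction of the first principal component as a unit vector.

Step 1 — characteristic polynomial p(λ) = det(λI - Sigma) = λ³ - tr·λ² + c_1·λ - det, where tr = trace, c_1 = sum of the principal 2×2 minors, det = det(Sigma):
  tr = 6 + 7 + 9 = 22,
  c_1 = (6·7 - (0)²) + (6·9 - (-2)²) + (7·9 - (0)²) = 42 + 50 + 63 = 155,
  det = 6·(7·9 - (0)²) - (0)·((0)·9 - (0)·(-2)) + (-2)·((0)·(0) - 7·(-2)) = 6·(63) - (0)·(0) + (-2)·(14) = 350.
  So p(λ) = λ³ - 22λ² + 155λ - 350.
Step 2 — look for an integer root (rational root theorem: any rational root is an integer divisor of 350). Testing λ = 5:
  p(5) = 125 - 550 + 775 - 350 = 0  ✓
  Dividing out (λ - 5): p(λ) = (λ - 5)(λ² - 17λ + 70).
Step 3 — remaining eigenvalues from the quadratic λ² - 17λ + 70 = 0:
  Δ = 17² - 4·70 = 289 - 280 = 9,  λ = (17 ± √9)/2 = (17 ± 3)/2 = 10 or 7.
  Sorted: λ_1 = 10,  λ_2 = 7,  λ_3 = 5  (check: sum = 22 = tr ✓).

Step 4 — unit eigenvector for λ_1 = 10: v spans the null space of (Sigma - λ_1 I), whose rows are
  r_1 = (-4, 0, -2),  r_2 = (0, -3, 0),  r_3 = (-2, 0, -1).
  v is orthogonal to every row, so take v ∝ r_1 × r_2 = ((0)·(0) - (-2)·(-3), (-2)·(0) - (-4)·(0), (-4)·(-3) - (0)·(0)) = (-6, 0, 12).
  Rescale (divide by 6; multiply by -1 so the first nonzero entry is positive): u = (1, 0, -2).
  ||u|| = √((1)² + (0)² + (-2)²) = √(5) ≈ 2.2361,  v_1 = u/||u|| ≈ (0.4472, 0, -0.8944) (||v_1|| = 1).

λ_1 = 10,  λ_2 = 7,  λ_3 = 5;  v_1 ≈ (0.4472, 0, -0.8944)


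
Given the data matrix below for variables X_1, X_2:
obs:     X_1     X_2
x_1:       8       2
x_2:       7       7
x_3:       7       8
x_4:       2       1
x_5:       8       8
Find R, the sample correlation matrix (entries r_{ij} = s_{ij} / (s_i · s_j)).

Step 1 — column means:
  mean(X_1) = (8 + 7 + 7 + 2 + 8) / 5 = 32/5 = 6.4
  mean(X_2) = (2 + 7 + 8 + 1 + 8) / 5 = 26/5 = 5.2

Step 2 — sample variances and covariances s[i,j] = (1/(n-1)) · Σ_k (x_{k,i} - mean_i) · (x_{k,j} - mean_j), with n-1 = 4:
  s[X_1,X_1] = ((1.6)·(1.6) + (0.6)·(0.6) + (0.6)·(0.6) + (-4.4)·(-4.4) + (1.6)·(1.6)) / 4 = 25.2/4 = 6.3
  s[X_1,X_2] = ((1.6)·(-3.2) + (0.6)·(1.8) + (0.6)·(2.8) + (-4.4)·(-4.2) + (1.6)·(2.8)) / 4 = 20.6/4 = 5.15
  s[X_2,X_2] = ((-3.2)·(-3.2) + (1.8)·(1.8) + (2.8)·(2.8) + (-4.2)·(-4.2) + (2.8)·(2.8)) / 4 = 46.8/4 = 11.7
  Sample standard deviations s_i = √(s[i,i]):
  s(X_1) = √(6.3) = 2.51
  s(X_2) = √(11.7) = 3.4205

Step 3 — r_{ij} = s_{ij} / (s_i · s_j):
  r[X_1,X_1] = 1 (diagonal).
  r[X_1,X_2] = 5.15 / (2.51 · 3.4205) = 5.15 / 8.5855 = 0.5999
  r[X_2,X_2] = 1 (diagonal).

R is symmetric with unit diagonal. Assembling:

R = [[1, 0.5999],
 [0.5999, 1]]


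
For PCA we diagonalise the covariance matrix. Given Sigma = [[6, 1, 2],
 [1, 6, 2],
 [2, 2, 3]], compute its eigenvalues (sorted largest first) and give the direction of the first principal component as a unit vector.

Step 1 — characteristic polynomial p(λ) = det(λI - Sigma) = λ³ - tr·λ² + c_1·λ - det, where tr = trace, c_1 = sum of the principal 2×2 minors, det = det(Sigma):
  tr = 6 + 6 + 3 = 15,
  c_1 = (6·6 - (1)²) + (6·3 - (2)²) + (6·3 - (2)²) = 35 + 14 + 14 = 63,
  det = 6·(6·3 - (2)²) - (1)·((1)·3 - (2)·(2)) + (2)·((1)·(2) - 6·(2)) = 6·(14) - (1)·(-1) + (2)·(-10) = 65.
  So p(λ) = λ³ - 15λ² + 63λ - 65.
Step 2 — look for an integer root (rational root theorem: any rational root is an integer divisor of 65). Testing λ = 5:
  p(5) = 125 - 375 + 315 - 65 = 0  ✓
  Dividing out (λ - 5): p(λ) = (λ - 5)(λ² - 10λ + 13).
Step 3 — remaining eigenvalues from the quadratic λ² - 10λ + 13 = 0:
  Δ = 10² - 4·13 = 100 - 52 = 48,  λ = (10 ± √48)/2 = (10 ± 6.9282)/2 ≈ 8.4641 or 1.5359.
  Sorted: λ_1 = 8.4641,  λ_2 = 5,  λ_3 = 1.5359  (check: sum = 15 = tr ✓).

Step 4 — unit eigenvector for λ_1 ≈ 8.4641: v spans the null space of (Sigma - λ_1 I), whose rows are
  r_1 = (-2.4641, 1, 2),  r_2 = (1, -2.4641, 2),  r_3 = (2, 2, -5.4641).
  v is orthogonal to every row, so take v ∝ r_1 × r_2 = ((1)·(2) - (2)·(-2.4641), (2)·(1) - (-2.4641)·(2), (-2.4641)·(-2.4641) - (1)·(1)) ≈ (6.9282, 6.9282, 5.0718).
  Let u = (6.9282, 6.9282, 5.0718).
  ||u|| = √((6.9282)² + (6.9282)² + (5.0718)²) = √(121.7231) ≈ 11.0328,  v_1 = u/||u|| ≈ (0.628, 0.628, 0.4597) (||v_1|| = 1).

λ_1 = 8.4641,  λ_2 = 5,  λ_3 = 1.5359;  v_1 ≈ (0.628, 0.628, 0.4597)


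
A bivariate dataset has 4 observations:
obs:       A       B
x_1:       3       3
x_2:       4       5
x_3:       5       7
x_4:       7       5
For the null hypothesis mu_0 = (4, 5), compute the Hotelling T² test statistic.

Step 1 — sample mean vector:
  mean(A) = (3 + 4 + 5 + 7) / 4 = 19/4 = 4.75
  mean(B) = (3 + 5 + 7 + 5) / 4 = 20/4 = 5
  x̄ = (4.75, 5),  deviation x̄ - mu_0 = (4.75, 5) - (4, 5) = (0.75, 0).

Step 2 — sample covariance matrix, S[i,j] = (1/(n-1)) · Σ_k (x_{k,i} - mean_i) · (x_{k,j} - mean_j), divisor n-1 = 3:
  S[A,A] = ((-1.75)·(-1.75) + (-0.75)·(-0.75) + (0.25)·(0.25) + (2.25)·(2.25)) / 3 = 8.75/3 = 2.9167
  S[A,B] = ((-1.75)·(-2) + (-0.75)·(0) + (0.25)·(2) + (2.25)·(0)) / 3 = 4/3 = 1.3333
  S[B,B] = ((-2)·(-2) + (0)·(0) + (2)·(2) + (0)·(0)) / 3 = 8/3 = 2.6667
  S = [[2.9167, 1.3333],
 [1.3333, 2.6667]].

Step 3 — invert S. det(S) = 2.9167·2.6667 - (1.3333)² = 6.
  S^{-1} = (1/det) · [[d, -b], [-b, a]] = [[0.4444, -0.2222],
 [-0.2222, 0.4861]].

Step 4 — quadratic form (x̄ - mu_0)^T · S^{-1} · (x̄ - mu_0):
  S^{-1} · (x̄ - mu_0) = (0.3333, -0.1667),
  (x̄ - mu_0)^T · [...] = (0.75)·(0.3333) + (0)·(-0.1667) = 0.25.

Step 5 — scale by n: T² = 4 · 0.25 = 1.

T² ≈ 1


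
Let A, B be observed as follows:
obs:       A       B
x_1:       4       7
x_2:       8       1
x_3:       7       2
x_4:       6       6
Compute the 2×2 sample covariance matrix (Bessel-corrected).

Step 1 — column means:
  mean(A) = (4 + 8 + 7 + 6) / 4 = 25/4 = 6.25
  mean(B) = (7 + 1 + 2 + 6) / 4 = 16/4 = 4

Step 2 — sample covariance S[i,j] = (1/(n-1)) · Σ_k (x_{k,i} - mean_i) · (x_{k,j} - mean_j), with n-1 = 3.
  S[A,A] = ((-2.25)·(-2.25) + (1.75)·(1.75) + (0.75)·(0.75) + (-0.25)·(-0.25)) / 3 = 8.75/3 = 2.9167
  S[A,B] = ((-2.25)·(3) + (1.75)·(-3) + (0.75)·(-2) + (-0.25)·(2)) / 3 = -14/3 = -4.6667
  S[B,B] = ((3)·(3) + (-3)·(-3) + (-2)·(-2) + (2)·(2)) / 3 = 26/3 = 8.6667

S is symmetric (S[j,i] = S[i,j]). Assembling:

S = [[2.9167, -4.6667],
 [-4.6667, 8.6667]]


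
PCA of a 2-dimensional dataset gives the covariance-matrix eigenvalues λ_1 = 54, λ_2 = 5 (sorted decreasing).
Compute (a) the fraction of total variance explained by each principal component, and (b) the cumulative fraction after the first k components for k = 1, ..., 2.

Step 1 — total variance = trace(Sigma) = Σ λ_i = 54 + 5 = 59.

Step 2 — fraction explained by component i = λ_i / Σ λ:
  PC1: 54/59 = 0.9153
  PC2: 5/59 = 0.0847

Step 3 — cumulative fraction after k components = (λ_1 + ... + λ_k) / Σ λ:
  k = 1: 54/59 = 0.9153
  k = 2: (54 + 5)/59 = 59/59 = 1

Summary (fraction, with percent):

explained: PC1 0.9153 (91.53%), PC2 0.0847 (8.47%);  cumulative: 0.9153, 1


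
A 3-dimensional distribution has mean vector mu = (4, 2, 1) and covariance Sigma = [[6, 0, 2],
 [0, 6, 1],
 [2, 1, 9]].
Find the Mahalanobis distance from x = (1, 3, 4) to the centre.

Step 1 — centre the observation: (x - mu) = (-3, 1, 3).

Step 2 — invert Sigma (cofactor / det for 3×3, or solve directly):
  Sigma^{-1} = [[0.1803, 0.0068, -0.0408],
 [0.0068, 0.1701, -0.0204],
 [-0.0408, -0.0204, 0.1224]].

Step 3 — form the quadratic (x - mu)^T · Sigma^{-1} · (x - mu):
  Sigma^{-1} · (x - mu) = (-0.6565, 0.0884, 0.4694).
  (x - mu)^T · [Sigma^{-1} · (x - mu)] = (-3)·(-0.6565) + (1)·(0.0884) + (3)·(0.4694) = 3.466.

Step 4 — take square root: d = √(3.466) ≈ 1.8617.

d(x, mu) = √(3.466) ≈ 1.8617


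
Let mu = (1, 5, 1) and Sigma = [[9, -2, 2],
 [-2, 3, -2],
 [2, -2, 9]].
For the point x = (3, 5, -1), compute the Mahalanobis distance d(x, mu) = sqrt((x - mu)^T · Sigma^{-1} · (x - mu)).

Step 1 — centre the observation: (x - mu) = (2, 0, -2).

Step 2 — invert Sigma (cofactor / det for 3×3, or solve directly):
  Sigma^{-1} = [[0.1314, 0.08, -0.0114],
 [0.08, 0.44, 0.08],
 [-0.0114, 0.08, 0.1314]].

Step 3 — form the quadratic (x - mu)^T · Sigma^{-1} · (x - mu):
  Sigma^{-1} · (x - mu) = (0.2857, 0, -0.2857).
  (x - mu)^T · [Sigma^{-1} · (x - mu)] = (2)·(0.2857) + (0)·(0) + (-2)·(-0.2857) = 1.1429.

Step 4 — take square root: d = √(1.1429) ≈ 1.069.

d(x, mu) = √(1.1429) ≈ 1.069


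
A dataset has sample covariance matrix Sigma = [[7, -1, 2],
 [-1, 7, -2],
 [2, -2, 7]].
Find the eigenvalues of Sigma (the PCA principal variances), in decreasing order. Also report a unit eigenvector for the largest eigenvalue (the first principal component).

Step 1 — characteristic polynomial p(λ) = det(λI - Sigma) = λ³ - tr·λ² + c_1·λ - det, where tr = trace, c_1 = sum of the principal 2×2 minors, det = det(Sigma):
  tr = 7 + 7 + 7 = 21,
  c_1 = (7·7 - (-1)²) + (7·7 - (2)²) + (7·7 - (-2)²) = 48 + 45 + 45 = 138,
  det = 7·(7·7 - (-2)²) - (-1)·((-1)·7 - (-2)·(2)) + (2)·((-1)·(-2) - 7·(2)) = 7·(45) - (-1)·(-3) + (2)·(-12) = 288.
  So p(λ) = λ³ - 21λ² + 138λ - 288.
Step 2 — look for an integer root (rational root theorem: any rational root is an integer divisor of 288). Testing λ = 6:
  p(6) = 216 - 756 + 828 - 288 = 0  ✓
  Dividing out (λ - 6): p(λ) = (λ - 6)(λ² - 15λ + 48).
Step 3 — remaining eigenvalues from the quadratic λ² - 15λ + 48 = 0:
  Δ = 15² - 4·48 = 225 - 192 = 33,  λ = (15 ± √33)/2 = (15 ± 5.7446)/2 ≈ 10.3723 or 4.6277.
  Sorted: λ_1 = 10.3723,  λ_2 = 6,  λ_3 = 4.6277  (check: sum = 21 = tr ✓).

Step 4 — unit eigenvector for λ_1 ≈ 10.3723: v spans the null space of (Sigma - λ_1 I), whose rows are
  r_1 = (-3.3723, -1, 2),  r_2 = (-1, -3.3723, -2),  r_3 = (2, -2, -3.3723).
  v is orthogonal to every row, so take v ∝ r_1 × r_2 = ((-1)·(-2) - (2)·(-3.3723), (2)·(-1) - (-3.3723)·(-2), (-3.3723)·(-3.3723) - (-1)·(-1)) ≈ (8.7446, -8.7446, 10.3723).
  Let u = (8.7446, -8.7446, 10.3723).
  ||u|| = √((8.7446)² + (-8.7446)² + (10.3723)²) = √(260.519) ≈ 16.1406,  v_1 = u/||u|| ≈ (0.5418, -0.5418, 0.6426) (||v_1|| = 1).

λ_1 = 10.3723,  λ_2 = 6,  λ_3 = 4.6277;  v_1 ≈ (0.5418, -0.5418, 0.6426)


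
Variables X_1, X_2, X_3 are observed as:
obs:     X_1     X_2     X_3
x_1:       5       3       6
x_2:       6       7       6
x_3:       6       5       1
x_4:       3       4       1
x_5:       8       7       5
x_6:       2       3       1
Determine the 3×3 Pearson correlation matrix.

Step 1 — column means:
  mean(X_1) = (5 + 6 + 6 + 3 + 8 + 2) / 6 = 30/6 = 5
  mean(X_2) = (3 + 7 + 5 + 4 + 7 + 3) / 6 = 29/6 = 4.8333
  mean(X_3) = (6 + 6 + 1 + 1 + 5 + 1) / 6 = 20/6 = 3.3333

Step 2 — sample variances and covariances s[i,j] = (1/(n-1)) · Σ_k (x_{k,i} - mean_i) · (x_{k,j} - mean_j), with n-1 = 5:
  s[X_1,X_1] = ((0)·(0) + (1)·(1) + (1)·(1) + (-2)·(-2) + (3)·(3) + (-3)·(-3)) / 5 = 24/5 = 4.8
  s[X_1,X_2] = ((0)·(-1.8333) + (1)·(2.1667) + (1)·(0.1667) + (-2)·(-0.8333) + (3)·(2.1667) + (-3)·(-1.8333)) / 5 = 16/5 = 3.2
  s[X_1,X_3] = ((0)·(2.6667) + (1)·(2.6667) + (1)·(-2.3333) + (-2)·(-2.3333) + (3)·(1.6667) + (-3)·(-2.3333)) / 5 = 17/5 = 3.4
  s[X_2,X_2] = ((-1.8333)·(-1.8333) + (2.1667)·(2.1667) + (0.1667)·(0.1667) + (-0.8333)·(-0.8333) + (2.1667)·(2.1667) + (-1.8333)·(-1.8333)) / 5 = 16.8333/5 = 3.3667
  s[X_2,X_3] = ((-1.8333)·(2.6667) + (2.1667)·(2.6667) + (0.1667)·(-2.3333) + (-0.8333)·(-2.3333) + (2.1667)·(1.6667) + (-1.8333)·(-2.3333)) / 5 = 10.3333/5 = 2.0667
  s[X_3,X_3] = ((2.6667)·(2.6667) + (2.6667)·(2.6667) + (-2.3333)·(-2.3333) + (-2.3333)·(-2.3333) + (1.6667)·(1.6667) + (-2.3333)·(-2.3333)) / 5 = 33.3333/5 = 6.6667
  Sample standard deviations s_i = √(s[i,i]):
  s(X_1) = √(4.8) = 2.1909
  s(X_2) = √(3.3667) = 1.8348
  s(X_3) = √(6.6667) = 2.582

Step 3 — r_{ij} = s_{ij} / (s_i · s_j):
  r[X_1,X_1] = 1 (diagonal).
  r[X_1,X_2] = 3.2 / (2.1909 · 1.8348) = 3.2 / 4.02 = 0.796
  r[X_1,X_3] = 3.4 / (2.1909 · 2.582) = 3.4 / 5.6569 = 0.601
  r[X_2,X_2] = 1 (diagonal).
  r[X_2,X_3] = 2.0667 / (1.8348 · 2.582) = 2.0667 / 4.7376 = 0.4362
  r[X_3,X_3] = 1 (diagonal).

R is symmetric with unit diagonal. Assembling:

R = [[1, 0.796, 0.601],
 [0.796, 1, 0.4362],
 [0.601, 0.4362, 1]]


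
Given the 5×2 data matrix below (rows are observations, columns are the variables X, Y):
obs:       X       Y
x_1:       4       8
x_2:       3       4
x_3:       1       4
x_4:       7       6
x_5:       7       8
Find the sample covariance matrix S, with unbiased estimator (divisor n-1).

Step 1 — column means:
  mean(X) = (4 + 3 + 1 + 7 + 7) / 5 = 22/5 = 4.4
  mean(Y) = (8 + 4 + 4 + 6 + 8) / 5 = 30/5 = 6

Step 2 — sample covariance S[i,j] = (1/(n-1)) · Σ_k (x_{k,i} - mean_i) · (x_{k,j} - mean_j), with n-1 = 4.
  S[X,X] = ((-0.4)·(-0.4) + (-1.4)·(-1.4) + (-3.4)·(-3.4) + (2.6)·(2.6) + (2.6)·(2.6)) / 4 = 27.2/4 = 6.8
  S[X,Y] = ((-0.4)·(2) + (-1.4)·(-2) + (-3.4)·(-2) + (2.6)·(0) + (2.6)·(2)) / 4 = 14/4 = 3.5
  S[Y,Y] = ((2)·(2) + (-2)·(-2) + (-2)·(-2) + (0)·(0) + (2)·(2)) / 4 = 16/4 = 4

S is symmetric (S[j,i] = S[i,j]). Assembling:

S = [[6.8, 3.5],
 [3.5, 4]]


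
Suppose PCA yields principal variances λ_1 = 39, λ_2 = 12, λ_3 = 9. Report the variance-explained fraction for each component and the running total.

Step 1 — total variance = trace(Sigma) = Σ λ_i = 39 + 12 + 9 = 60.

Step 2 — fraction explained by component i = λ_i / Σ λ:
  PC1: 39/60 = 0.65
  PC2: 12/60 = 0.2
  PC3: 9/60 = 0.15

Step 3 — cumulative fraction after k components = (λ_1 + ... + λ_k) / Σ λ:
  k = 1: 39/60 = 0.65
  k = 2: (39 + 12)/60 = 51/60 = 0.85
  k = 3: (39 + 12 + 9)/60 = 60/60 = 1

Summary (fraction, with percent):

explained: PC1 0.65 (65%), PC2 0.2 (20%), PC3 0.15 (15%);  cumulative: 0.65, 0.85, 1


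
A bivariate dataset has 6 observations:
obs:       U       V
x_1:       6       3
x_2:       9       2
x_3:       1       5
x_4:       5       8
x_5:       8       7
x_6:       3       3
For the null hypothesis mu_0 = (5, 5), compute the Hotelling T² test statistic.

Step 1 — sample mean vector:
  mean(U) = (6 + 9 + 1 + 5 + 8 + 3) / 6 = 32/6 = 5.3333
  mean(V) = (3 + 2 + 5 + 8 + 7 + 3) / 6 = 28/6 = 4.6667
  x̄ = (5.3333, 4.6667),  deviation x̄ - mu_0 = (5.3333, 4.6667) - (5, 5) = (0.3333, -0.3333).

Step 2 — sample covariance matrix, S[i,j] = (1/(n-1)) · Σ_k (x_{k,i} - mean_i) · (x_{k,j} - mean_j), divisor n-1 = 5:
  S[U,U] = ((0.6667)·(0.6667) + (3.6667)·(3.6667) + (-4.3333)·(-4.3333) + (-0.3333)·(-0.3333) + (2.6667)·(2.6667) + (-2.3333)·(-2.3333)) / 5 = 45.3333/5 = 9.0667
  S[U,V] = ((0.6667)·(-1.6667) + (3.6667)·(-2.6667) + (-4.3333)·(0.3333) + (-0.3333)·(3.3333) + (2.6667)·(2.3333) + (-2.3333)·(-1.6667)) / 5 = -3.3333/5 = -0.6667
  S[V,V] = ((-1.6667)·(-1.6667) + (-2.6667)·(-2.6667) + (0.3333)·(0.3333) + (3.3333)·(3.3333) + (2.3333)·(2.3333) + (-1.6667)·(-1.6667)) / 5 = 29.3333/5 = 5.8667
  S = [[9.0667, -0.6667],
 [-0.6667, 5.8667]].

Step 3 — invert S. det(S) = 9.0667·5.8667 - (-0.6667)² = 52.7467.
  S^{-1} = (1/det) · [[d, -b], [-b, a]] = [[0.1112, 0.0126],
 [0.0126, 0.1719]].

Step 4 — quadratic form (x̄ - mu_0)^T · S^{-1} · (x̄ - mu_0):
  S^{-1} · (x̄ - mu_0) = (0.0329, -0.0531),
  (x̄ - mu_0)^T · [...] = (0.3333)·(0.0329) + (-0.3333)·(-0.0531) = 0.0286.

Step 5 — scale by n: T² = 6 · 0.0286 = 0.1719.

T² ≈ 0.1719


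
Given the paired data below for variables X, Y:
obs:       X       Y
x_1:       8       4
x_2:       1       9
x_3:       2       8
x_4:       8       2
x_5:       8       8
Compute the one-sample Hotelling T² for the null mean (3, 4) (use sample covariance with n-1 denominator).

Step 1 — sample mean vector:
  mean(X) = (8 + 1 + 2 + 8 + 8) / 5 = 27/5 = 5.4
  mean(Y) = (4 + 9 + 8 + 2 + 8) / 5 = 31/5 = 6.2
  x̄ = (5.4, 6.2),  deviation x̄ - mu_0 = (5.4, 6.2) - (3, 4) = (2.4, 2.2).

Step 2 — sample covariance matrix, S[i,j] = (1/(n-1)) · Σ_k (x_{k,i} - mean_i) · (x_{k,j} - mean_j), divisor n-1 = 4:
  S[X,X] = ((2.6)·(2.6) + (-4.4)·(-4.4) + (-3.4)·(-3.4) + (2.6)·(2.6) + (2.6)·(2.6)) / 4 = 51.2/4 = 12.8
  S[X,Y] = ((2.6)·(-2.2) + (-4.4)·(2.8) + (-3.4)·(1.8) + (2.6)·(-4.2) + (2.6)·(1.8)) / 4 = -30.4/4 = -7.6
  S[Y,Y] = ((-2.2)·(-2.2) + (2.8)·(2.8) + (1.8)·(1.8) + (-4.2)·(-4.2) + (1.8)·(1.8)) / 4 = 36.8/4 = 9.2
  S = [[12.8, -7.6],
 [-7.6, 9.2]].

Step 3 — invert S. det(S) = 12.8·9.2 - (-7.6)² = 60.
  S^{-1} = (1/det) · [[d, -b], [-b, a]] = [[0.1533, 0.1267],
 [0.1267, 0.2133]].

Step 4 — quadratic form (x̄ - mu_0)^T · S^{-1} · (x̄ - mu_0):
  S^{-1} · (x̄ - mu_0) = (0.6467, 0.7733),
  (x̄ - mu_0)^T · [...] = (2.4)·(0.6467) + (2.2)·(0.7733) = 3.2533.

Step 5 — scale by n: T² = 5 · 3.2533 = 16.2667.

T² ≈ 16.2667


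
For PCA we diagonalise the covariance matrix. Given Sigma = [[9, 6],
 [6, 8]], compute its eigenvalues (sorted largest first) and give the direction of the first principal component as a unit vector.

Step 1 — characteristic polynomial of 2×2 Sigma:
  det(Sigma - λI) = λ² - trace · λ + det = 0.
  trace = 9 + 8 = 17, det = 9·8 - (6)² = 36.
Step 2 — discriminant:
  Δ = trace² - 4·det = 289 - 144 = 145.
Step 3 — eigenvalues:
  λ = (trace ± √Δ)/2 = (17 ± 12.0416)/2,
  λ_1 = 14.5208,  λ_2 = 2.4792.

Step 4 — unit eigenvector for λ_1: solve (Sigma - λ_1 I)v = 0. First row:
  (9 - 14.5208)·v_x + (6)·v_y = 0, i.e. (-5.5208)·v_x + (6)·v_y = 0,
  so v ∝ (b, λ_1 - a) = (6, 5.5208) = u.
  ||u|| = √((6)² + (5.5208)²) = √(66.4792) ≈ 8.1535,
  v_1 = u/||u|| ≈ (0.7359, 0.6771) (||v_1|| = 1).

λ_1 = 14.5208,  λ_2 = 2.4792;  v_1 ≈ (0.7359, 0.6771)


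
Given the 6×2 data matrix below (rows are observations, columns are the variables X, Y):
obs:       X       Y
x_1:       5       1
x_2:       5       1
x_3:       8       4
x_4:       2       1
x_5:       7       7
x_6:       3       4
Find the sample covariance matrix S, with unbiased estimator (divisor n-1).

Step 1 — column means:
  mean(X) = (5 + 5 + 8 + 2 + 7 + 3) / 6 = 30/6 = 5
  mean(Y) = (1 + 1 + 4 + 1 + 7 + 4) / 6 = 18/6 = 3

Step 2 — sample covariance S[i,j] = (1/(n-1)) · Σ_k (x_{k,i} - mean_i) · (x_{k,j} - mean_j), with n-1 = 5.
  S[X,X] = ((0)·(0) + (0)·(0) + (3)·(3) + (-3)·(-3) + (2)·(2) + (-2)·(-2)) / 5 = 26/5 = 5.2
  S[X,Y] = ((0)·(-2) + (0)·(-2) + (3)·(1) + (-3)·(-2) + (2)·(4) + (-2)·(1)) / 5 = 15/5 = 3
  S[Y,Y] = ((-2)·(-2) + (-2)·(-2) + (1)·(1) + (-2)·(-2) + (4)·(4) + (1)·(1)) / 5 = 30/5 = 6

S is symmetric (S[j,i] = S[i,j]). Assembling:

S = [[5.2, 3],
 [3, 6]]


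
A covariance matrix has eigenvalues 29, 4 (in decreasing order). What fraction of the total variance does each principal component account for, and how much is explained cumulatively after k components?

Step 1 — total variance = trace(Sigma) = Σ λ_i = 29 + 4 = 33.

Step 2 — fraction explained by component i = λ_i / Σ λ:
  PC1: 29/33 = 0.8788
  PC2: 4/33 = 0.1212

Step 3 — cumulative fraction after k components = (λ_1 + ... + λ_k) / Σ λ:
  k = 1: 29/33 = 0.8788
  k = 2: (29 + 4)/33 = 33/33 = 1

Summary (fraction, with percent):

explained: PC1 0.8788 (87.88%), PC2 0.1212 (12.12%);  cumulative: 0.8788, 1


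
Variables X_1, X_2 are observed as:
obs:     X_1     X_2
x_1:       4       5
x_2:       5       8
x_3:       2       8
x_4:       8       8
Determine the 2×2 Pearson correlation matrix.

Step 1 — column means:
  mean(X_1) = (4 + 5 + 2 + 8) / 4 = 19/4 = 4.75
  mean(X_2) = (5 + 8 + 8 + 8) / 4 = 29/4 = 7.25

Step 2 — sample variances and covariances s[i,j] = (1/(n-1)) · Σ_k (x_{k,i} - mean_i) · (x_{k,j} - mean_j), with n-1 = 3:
  s[X_1,X_1] = ((-0.75)·(-0.75) + (0.25)·(0.25) + (-2.75)·(-2.75) + (3.25)·(3.25)) / 3 = 18.75/3 = 6.25
  s[X_1,X_2] = ((-0.75)·(-2.25) + (0.25)·(0.75) + (-2.75)·(0.75) + (3.25)·(0.75)) / 3 = 2.25/3 = 0.75
  s[X_2,X_2] = ((-2.25)·(-2.25) + (0.75)·(0.75) + (0.75)·(0.75) + (0.75)·(0.75)) / 3 = 6.75/3 = 2.25
  Sample standard deviations s_i = √(s[i,i]):
  s(X_1) = √(6.25) = 2.5
  s(X_2) = √(2.25) = 1.5

Step 3 — r_{ij} = s_{ij} / (s_i · s_j):
  r[X_1,X_1] = 1 (diagonal).
  r[X_1,X_2] = 0.75 / (2.5 · 1.5) = 0.75 / 3.75 = 0.2
  r[X_2,X_2] = 1 (diagonal).

R is symmetric with unit diagonal. Assembling:

R = [[1, 0.2],
 [0.2, 1]]


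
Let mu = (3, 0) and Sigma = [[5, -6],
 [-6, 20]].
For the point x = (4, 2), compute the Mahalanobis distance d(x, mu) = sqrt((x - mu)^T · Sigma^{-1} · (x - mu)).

Step 1 — centre the observation: (x - mu) = (1, 2).

Step 2 — invert Sigma. det(Sigma) = 5·20 - (-6)² = 64.
  Sigma^{-1} = (1/det) · [[d, -b], [-b, a]] = [[0.3125, 0.0938],
 [0.0938, 0.0781]].

Step 3 — form the quadratic (x - mu)^T · Sigma^{-1} · (x - mu):
  Sigma^{-1} · (x - mu) = (0.5, 0.25).
  (x - mu)^T · [Sigma^{-1} · (x - mu)] = (1)·(0.5) + (2)·(0.25) = 1.

Step 4 — take square root: d = √(1) ≈ 1.

d(x, mu) = √(1) ≈ 1
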